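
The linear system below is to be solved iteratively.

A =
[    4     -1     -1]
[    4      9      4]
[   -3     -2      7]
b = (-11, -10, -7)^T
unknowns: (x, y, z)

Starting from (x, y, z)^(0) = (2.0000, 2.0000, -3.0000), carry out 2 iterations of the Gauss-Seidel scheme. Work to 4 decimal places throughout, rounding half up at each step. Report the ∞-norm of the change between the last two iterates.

0.5944

Iteration 1:
  x = (-11 - (-1)·2.0000 - (-1)·-3.0000) / (4) = -3.0000
  y = (-10 - (4)·-3.0000 - (4)·-3.0000) / (9) = 1.5556
  z = (-7 - (-3)·-3.0000 - (-2)·1.5556) / (7) = -1.8413
Iteration 2:
  x = (-11 - (-1)·1.5556 - (-1)·-1.8413) / (4) = -2.8214
  y = (-10 - (4)·-2.8214 - (4)·-1.8413) / (9) = 0.9612
  z = (-7 - (-3)·-2.8214 - (-2)·0.9612) / (7) = -1.9345
Change: (0.1786, -0.5944, -0.0932) → max |·| = 0.5944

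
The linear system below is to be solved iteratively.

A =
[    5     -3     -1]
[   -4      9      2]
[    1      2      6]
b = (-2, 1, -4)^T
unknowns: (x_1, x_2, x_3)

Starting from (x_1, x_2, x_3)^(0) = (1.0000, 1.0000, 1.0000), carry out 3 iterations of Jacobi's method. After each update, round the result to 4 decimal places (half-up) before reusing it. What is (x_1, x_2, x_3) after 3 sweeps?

(-0.2400, 0.1061, -0.7772)

Iteration 1:
  x_1 = (-2 - (-3)·1.0000 - (-1)·1.0000) / (5) = 0.4000
  x_2 = (1 - (-4)·1.0000 - (2)·1.0000) / (9) = 0.3333
  x_3 = (-4 - (1)·1.0000 - (2)·1.0000) / (6) = -1.1667
Iteration 2:
  x_1 = (-2 - (-3)·0.3333 - (-1)·-1.1667) / (5) = -0.4334
  x_2 = (1 - (-4)·0.4000 - (2)·-1.1667) / (9) = 0.5482
  x_3 = (-4 - (1)·0.4000 - (2)·0.3333) / (6) = -0.8444
Iteration 3:
  x_1 = (-2 - (-3)·0.5482 - (-1)·-0.8444) / (5) = -0.2400
  x_2 = (1 - (-4)·-0.4334 - (2)·-0.8444) / (9) = 0.1061
  x_3 = (-4 - (1)·-0.4334 - (2)·0.5482) / (6) = -0.7772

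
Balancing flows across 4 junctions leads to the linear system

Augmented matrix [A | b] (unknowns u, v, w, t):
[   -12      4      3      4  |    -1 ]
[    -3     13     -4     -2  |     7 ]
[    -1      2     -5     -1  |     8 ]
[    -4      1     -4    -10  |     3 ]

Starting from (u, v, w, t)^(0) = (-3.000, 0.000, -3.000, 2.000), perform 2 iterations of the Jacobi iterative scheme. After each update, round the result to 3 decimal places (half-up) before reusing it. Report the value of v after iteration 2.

0.431

Iteration 1:
  u = (-1 - (4)·0.000 - (3)·-3.000 - (4)·2.000) / (-12) = 0.000
  v = (7 - (-3)·-3.000 - (-4)·-3.000 - (-2)·2.000) / (13) = -0.769
  w = (8 - (-1)·-3.000 - (2)·0.000 - (-1)·2.000) / (-5) = -1.400
  t = (3 - (-4)·-3.000 - (1)·0.000 - (-4)·-3.000) / (-10) = 2.100
Iteration 2:
  u = (-1 - (4)·-0.769 - (3)·-1.400 - (4)·2.100) / (-12) = 0.177
  v = (7 - (-3)·0.000 - (-4)·-1.400 - (-2)·2.100) / (13) = 0.431
  w = (8 - (-1)·0.000 - (2)·-0.769 - (-1)·2.100) / (-5) = -2.328
  t = (3 - (-4)·0.000 - (1)·-0.769 - (-4)·-1.400) / (-10) = 0.183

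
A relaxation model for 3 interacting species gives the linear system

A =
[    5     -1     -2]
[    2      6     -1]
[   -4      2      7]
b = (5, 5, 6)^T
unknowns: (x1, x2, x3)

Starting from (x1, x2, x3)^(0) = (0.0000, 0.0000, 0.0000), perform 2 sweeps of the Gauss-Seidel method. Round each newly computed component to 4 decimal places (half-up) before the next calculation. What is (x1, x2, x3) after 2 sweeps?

Iteration 1:
  x1 = (5 - (-1)·0.0000 - (-2)·0.0000) / (5) = 1.0000
  x2 = (5 - (2)·1.0000 - (-1)·0.0000) / (6) = 0.5000
  x3 = (6 - (-4)·1.0000 - (2)·0.5000) / (7) = 1.2857
Iteration 2:
  x1 = (5 - (-1)·0.5000 - (-2)·1.2857) / (5) = 1.6143
  x2 = (5 - (2)·1.6143 - (-1)·1.2857) / (6) = 0.5095
  x3 = (6 - (-4)·1.6143 - (2)·0.5095) / (7) = 1.6340

(1.6143, 0.5095, 1.6340)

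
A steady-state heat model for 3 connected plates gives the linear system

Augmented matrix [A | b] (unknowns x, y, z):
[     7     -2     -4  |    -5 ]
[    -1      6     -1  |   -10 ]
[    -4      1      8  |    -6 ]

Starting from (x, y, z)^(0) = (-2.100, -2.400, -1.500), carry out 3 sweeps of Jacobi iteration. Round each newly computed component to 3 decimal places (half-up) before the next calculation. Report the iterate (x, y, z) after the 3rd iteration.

(-2.281, -2.302, -1.573)

Iteration 1:
  x = (-5 - (-2)·-2.400 - (-4)·-1.500) / (7) = -2.257
  y = (-10 - (-1)·-2.100 - (-1)·-1.500) / (6) = -2.267
  z = (-6 - (-4)·-2.100 - (1)·-2.400) / (8) = -1.500
Iteration 2:
  x = (-5 - (-2)·-2.267 - (-4)·-1.500) / (7) = -2.219
  y = (-10 - (-1)·-2.257 - (-1)·-1.500) / (6) = -2.293
  z = (-6 - (-4)·-2.257 - (1)·-2.267) / (8) = -1.595
Iteration 3:
  x = (-5 - (-2)·-2.293 - (-4)·-1.595) / (7) = -2.281
  y = (-10 - (-1)·-2.219 - (-1)·-1.595) / (6) = -2.302
  z = (-6 - (-4)·-2.219 - (1)·-2.293) / (8) = -1.573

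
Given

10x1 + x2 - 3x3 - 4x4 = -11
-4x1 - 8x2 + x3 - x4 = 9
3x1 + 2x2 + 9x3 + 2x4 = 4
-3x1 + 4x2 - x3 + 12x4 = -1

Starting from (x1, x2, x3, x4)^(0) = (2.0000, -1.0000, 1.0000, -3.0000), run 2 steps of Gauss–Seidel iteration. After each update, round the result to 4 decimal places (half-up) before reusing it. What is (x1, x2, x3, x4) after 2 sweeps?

(-0.8418, -0.4292, 0.9376, -0.0726)

Iteration 1:
  x1 = (-11 - (1)·-1.0000 - (-3)·1.0000 - (-4)·-3.0000) / (10) = -1.9000
  x2 = (9 - (-4)·-1.9000 - (1)·1.0000 - (-1)·-3.0000) / (-8) = 0.3250
  x3 = (4 - (3)·-1.9000 - (2)·0.3250 - (2)·-3.0000) / (9) = 1.6722
  x4 = (-1 - (-3)·-1.9000 - (4)·0.3250 - (-1)·1.6722) / (12) = -0.5273
Iteration 2:
  x1 = (-11 - (1)·0.3250 - (-3)·1.6722 - (-4)·-0.5273) / (10) = -0.8418
  x2 = (9 - (-4)·-0.8418 - (1)·1.6722 - (-1)·-0.5273) / (-8) = -0.4292
  x3 = (4 - (3)·-0.8418 - (2)·-0.4292 - (2)·-0.5273) / (9) = 0.9376
  x4 = (-1 - (-3)·-0.8418 - (4)·-0.4292 - (-1)·0.9376) / (12) = -0.0726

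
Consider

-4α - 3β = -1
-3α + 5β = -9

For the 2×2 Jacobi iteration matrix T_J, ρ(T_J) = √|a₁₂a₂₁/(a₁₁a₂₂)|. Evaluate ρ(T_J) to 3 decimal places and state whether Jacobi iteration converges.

0.671

a₁₂a₂₁/(a₁₁a₂₂) = (-3)·(-3) / ((-4)·(5)) = -0.450000
ρ = √|-0.450000| = √0.450000 = 0.671
ρ < 1, so Jacobi converges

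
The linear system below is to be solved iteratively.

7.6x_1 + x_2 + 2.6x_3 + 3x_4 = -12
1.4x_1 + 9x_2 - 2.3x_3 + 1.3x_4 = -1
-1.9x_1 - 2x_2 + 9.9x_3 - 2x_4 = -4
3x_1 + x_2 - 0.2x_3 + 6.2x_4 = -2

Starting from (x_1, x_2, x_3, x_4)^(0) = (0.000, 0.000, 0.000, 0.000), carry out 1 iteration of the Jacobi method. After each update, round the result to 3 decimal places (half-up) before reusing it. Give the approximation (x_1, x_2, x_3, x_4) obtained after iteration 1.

(-1.579, -0.111, -0.404, -0.323)

Iteration 1:
  x_1 = (-12 - (1)·0.000 - (2.6)·0.000 - (3)·0.000) / (7.6) = -1.579
  x_2 = (-1 - (1.4)·0.000 - (-2.3)·0.000 - (1.3)·0.000) / (9) = -0.111
  x_3 = (-4 - (-1.9)·0.000 - (-2)·0.000 - (-2)·0.000) / (9.9) = -0.404
  x_4 = (-2 - (3)·0.000 - (1)·0.000 - (-0.2)·0.000) / (6.2) = -0.323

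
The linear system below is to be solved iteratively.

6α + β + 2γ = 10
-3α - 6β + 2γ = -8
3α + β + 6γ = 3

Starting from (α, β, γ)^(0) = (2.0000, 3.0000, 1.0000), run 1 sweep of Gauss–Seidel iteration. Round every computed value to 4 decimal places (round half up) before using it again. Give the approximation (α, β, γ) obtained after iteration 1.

Iteration 1:
  α = (10 - (1)·3.0000 - (2)·1.0000) / (6) = 0.8333
  β = (-8 - (-3)·0.8333 - (2)·1.0000) / (-6) = 1.2500
  γ = (3 - (3)·0.8333 - (1)·1.2500) / (6) = -0.1250

(0.8333, 1.2500, -0.1250)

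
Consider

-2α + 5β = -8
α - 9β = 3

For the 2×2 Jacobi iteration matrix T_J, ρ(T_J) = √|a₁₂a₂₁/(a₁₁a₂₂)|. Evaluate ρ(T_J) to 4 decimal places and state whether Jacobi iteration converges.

0.5270

a₁₂a₂₁/(a₁₁a₂₂) = (5)·(1) / ((-2)·(-9)) = 0.277778
ρ = √|0.277778| = √0.277778 = 0.5270
ρ < 1, so Jacobi converges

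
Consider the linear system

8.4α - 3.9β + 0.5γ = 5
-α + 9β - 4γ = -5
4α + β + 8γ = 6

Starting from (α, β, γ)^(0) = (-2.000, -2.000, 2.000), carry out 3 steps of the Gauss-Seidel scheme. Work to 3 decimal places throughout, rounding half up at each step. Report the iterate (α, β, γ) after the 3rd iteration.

Iteration 1:
  α = (5 - (-3.9)·-2.000 - (0.5)·2.000) / (8.4) = -0.452
  β = (-5 - (-1)·-0.452 - (-4)·2.000) / (9) = 0.283
  γ = (6 - (4)·-0.452 - (1)·0.283) / (8) = 0.941
Iteration 2:
  α = (5 - (-3.9)·0.283 - (0.5)·0.941) / (8.4) = 0.671
  β = (-5 - (-1)·0.671 - (-4)·0.941) / (9) = -0.063
  γ = (6 - (4)·0.671 - (1)·-0.063) / (8) = 0.422
Iteration 3:
  α = (5 - (-3.9)·-0.063 - (0.5)·0.422) / (8.4) = 0.541
  β = (-5 - (-1)·0.541 - (-4)·0.422) / (9) = -0.308
  γ = (6 - (4)·0.541 - (1)·-0.308) / (8) = 0.518

(0.541, -0.308, 0.518)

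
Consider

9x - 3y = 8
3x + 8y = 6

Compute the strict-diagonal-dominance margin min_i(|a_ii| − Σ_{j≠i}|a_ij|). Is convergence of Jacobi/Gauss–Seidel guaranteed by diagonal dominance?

row 1: |9| − (3) = 6
row 2: |8| − (3) = 5
minimum over rows = 5 → strictly diagonally dominant (convergence guaranteed)

5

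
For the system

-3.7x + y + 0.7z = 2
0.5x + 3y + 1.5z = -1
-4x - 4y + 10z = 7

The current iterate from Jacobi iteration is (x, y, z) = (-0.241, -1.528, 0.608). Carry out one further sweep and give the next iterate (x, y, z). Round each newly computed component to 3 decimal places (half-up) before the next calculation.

One sweep:
  x = (2 - (1)·-1.528 - (0.7)·0.608) / (-3.7) = -0.838
  y = (-1 - (0.5)·-0.241 - (1.5)·0.608) / (3) = -0.597
  z = (7 - (-4)·-0.241 - (-4)·-1.528) / (10) = -0.008

(-0.838, -0.597, -0.008)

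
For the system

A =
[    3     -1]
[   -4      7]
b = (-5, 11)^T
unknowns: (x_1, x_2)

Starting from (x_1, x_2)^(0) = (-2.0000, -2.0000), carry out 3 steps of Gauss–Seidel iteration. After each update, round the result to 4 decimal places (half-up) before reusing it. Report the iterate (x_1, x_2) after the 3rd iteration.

(-1.4452, 0.7456)

Iteration 1:
  x_1 = (-5 - (-1)·-2.0000) / (3) = -2.3333
  x_2 = (11 - (-4)·-2.3333) / (7) = 0.2381
Iteration 2:
  x_1 = (-5 - (-1)·0.2381) / (3) = -1.5873
  x_2 = (11 - (-4)·-1.5873) / (7) = 0.6644
Iteration 3:
  x_1 = (-5 - (-1)·0.6644) / (3) = -1.4452
  x_2 = (11 - (-4)·-1.4452) / (7) = 0.7456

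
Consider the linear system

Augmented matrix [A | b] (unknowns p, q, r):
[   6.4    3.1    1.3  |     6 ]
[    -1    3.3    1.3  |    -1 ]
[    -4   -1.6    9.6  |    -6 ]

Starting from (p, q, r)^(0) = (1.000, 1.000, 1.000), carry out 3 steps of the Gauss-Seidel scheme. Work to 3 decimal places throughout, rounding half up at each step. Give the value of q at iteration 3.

Iteration 1:
  p = (6 - (3.1)·1.000 - (1.3)·1.000) / (6.4) = 0.250
  q = (-1 - (-1)·0.250 - (1.3)·1.000) / (3.3) = -0.621
  r = (-6 - (-4)·0.250 - (-1.6)·-0.621) / (9.6) = -0.624
Iteration 2:
  p = (6 - (3.1)·-0.621 - (1.3)·-0.624) / (6.4) = 1.365
  q = (-1 - (-1)·1.365 - (1.3)·-0.624) / (3.3) = 0.356
  r = (-6 - (-4)·1.365 - (-1.6)·0.356) / (9.6) = 0.003
Iteration 3:
  p = (6 - (3.1)·0.356 - (1.3)·0.003) / (6.4) = 0.764
  q = (-1 - (-1)·0.764 - (1.3)·0.003) / (3.3) = -0.073
  r = (-6 - (-4)·0.764 - (-1.6)·-0.073) / (9.6) = -0.319

-0.073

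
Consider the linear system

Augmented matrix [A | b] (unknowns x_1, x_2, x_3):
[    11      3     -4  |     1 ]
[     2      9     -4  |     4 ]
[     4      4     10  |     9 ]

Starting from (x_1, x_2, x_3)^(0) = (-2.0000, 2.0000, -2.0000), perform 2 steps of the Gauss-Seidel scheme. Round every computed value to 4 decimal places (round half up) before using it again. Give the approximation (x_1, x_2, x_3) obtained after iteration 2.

Iteration 1:
  x_1 = (1 - (3)·2.0000 - (-4)·-2.0000) / (11) = -1.1818
  x_2 = (4 - (2)·-1.1818 - (-4)·-2.0000) / (9) = -0.1818
  x_3 = (9 - (4)·-1.1818 - (4)·-0.1818) / (10) = 1.4454
Iteration 2:
  x_1 = (1 - (3)·-0.1818 - (-4)·1.4454) / (11) = 0.6661
  x_2 = (4 - (2)·0.6661 - (-4)·1.4454) / (9) = 0.9388
  x_3 = (9 - (4)·0.6661 - (4)·0.9388) / (10) = 0.2580

(0.6661, 0.9388, 0.2580)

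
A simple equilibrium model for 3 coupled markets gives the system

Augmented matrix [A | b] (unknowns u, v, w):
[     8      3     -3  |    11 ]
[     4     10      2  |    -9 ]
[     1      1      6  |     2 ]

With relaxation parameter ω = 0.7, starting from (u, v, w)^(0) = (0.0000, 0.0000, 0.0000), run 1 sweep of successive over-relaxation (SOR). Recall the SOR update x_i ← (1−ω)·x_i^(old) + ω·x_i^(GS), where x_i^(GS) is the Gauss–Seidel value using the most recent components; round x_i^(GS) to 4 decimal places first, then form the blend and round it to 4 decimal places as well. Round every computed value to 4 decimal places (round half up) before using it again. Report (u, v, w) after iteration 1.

Iteration 1:
  u: GS value = (11 - (3)·0.0000 - (-3)·0.0000) / (8) = 1.3750;  u ← (1−ω)·0.0000 + ω·1.3750 = 0.9625
  v: GS value = (-9 - (4)·0.9625 - (2)·0.0000) / (10) = -1.2850;  v ← (1−ω)·0.0000 + ω·-1.2850 = -0.8995
  w: GS value = (2 - (1)·0.9625 - (1)·-0.8995) / (6) = 0.3228;  w ← (1−ω)·0.0000 + ω·0.3228 = 0.2260

(0.9625, -0.8995, 0.2260)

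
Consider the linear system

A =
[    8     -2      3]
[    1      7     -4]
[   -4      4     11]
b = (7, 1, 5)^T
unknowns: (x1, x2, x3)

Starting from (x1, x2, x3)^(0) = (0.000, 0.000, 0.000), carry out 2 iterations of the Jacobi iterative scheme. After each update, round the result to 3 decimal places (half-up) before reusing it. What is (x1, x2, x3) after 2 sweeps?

(0.740, 0.278, 0.721)

Iteration 1:
  x1 = (7 - (-2)·0.000 - (3)·0.000) / (8) = 0.875
  x2 = (1 - (1)·0.000 - (-4)·0.000) / (7) = 0.143
  x3 = (5 - (-4)·0.000 - (4)·0.000) / (11) = 0.455
Iteration 2:
  x1 = (7 - (-2)·0.143 - (3)·0.455) / (8) = 0.740
  x2 = (1 - (1)·0.875 - (-4)·0.455) / (7) = 0.278
  x3 = (5 - (-4)·0.875 - (4)·0.143) / (11) = 0.721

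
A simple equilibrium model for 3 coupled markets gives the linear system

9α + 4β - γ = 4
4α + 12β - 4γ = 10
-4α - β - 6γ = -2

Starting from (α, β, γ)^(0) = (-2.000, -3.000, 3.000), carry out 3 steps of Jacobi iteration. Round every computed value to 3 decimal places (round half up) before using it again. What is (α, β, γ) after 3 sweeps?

Iteration 1:
  α = (4 - (4)·-3.000 - (-1)·3.000) / (9) = 2.111
  β = (10 - (4)·-2.000 - (-4)·3.000) / (12) = 2.500
  γ = (-2 - (-4)·-2.000 - (-1)·-3.000) / (-6) = 2.167
Iteration 2:
  α = (4 - (4)·2.500 - (-1)·2.167) / (9) = -0.426
  β = (10 - (4)·2.111 - (-4)·2.167) / (12) = 0.852
  γ = (-2 - (-4)·2.111 - (-1)·2.500) / (-6) = -1.491
Iteration 3:
  α = (4 - (4)·0.852 - (-1)·-1.491) / (9) = -0.100
  β = (10 - (4)·-0.426 - (-4)·-1.491) / (12) = 0.478
  γ = (-2 - (-4)·-0.426 - (-1)·0.852) / (-6) = 0.475

(-0.100, 0.478, 0.475)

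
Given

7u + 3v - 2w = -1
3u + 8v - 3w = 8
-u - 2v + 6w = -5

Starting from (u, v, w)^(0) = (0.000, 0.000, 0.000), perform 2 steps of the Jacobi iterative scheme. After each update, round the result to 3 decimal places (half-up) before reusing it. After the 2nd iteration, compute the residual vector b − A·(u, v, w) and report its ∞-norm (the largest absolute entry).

2.927

Iteration 1:
  u = (-1 - (3)·0.000 - (-2)·0.000) / (7) = -0.143
  v = (8 - (3)·0.000 - (-3)·0.000) / (8) = 1.000
  w = (-5 - (-1)·0.000 - (-2)·0.000) / (6) = -0.833
Iteration 2:
  u = (-1 - (3)·1.000 - (-2)·-0.833) / (7) = -0.809
  v = (8 - (3)·-0.143 - (-3)·-0.833) / (8) = 0.741
  w = (-5 - (-1)·-0.143 - (-2)·1.000) / (6) = -0.524
Residual b − A·x = (1.392, 2.927, -1.183); ∞-norm = 2.927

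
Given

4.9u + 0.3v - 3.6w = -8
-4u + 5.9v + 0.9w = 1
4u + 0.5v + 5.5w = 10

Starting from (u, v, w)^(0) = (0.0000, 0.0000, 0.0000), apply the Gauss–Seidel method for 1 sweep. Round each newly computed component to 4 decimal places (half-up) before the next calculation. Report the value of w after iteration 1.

3.0908

Iteration 1:
  u = (-8 - (0.3)·0.0000 - (-3.6)·0.0000) / (4.9) = -1.6327
  v = (1 - (-4)·-1.6327 - (0.9)·0.0000) / (5.9) = -0.9374
  w = (10 - (4)·-1.6327 - (0.5)·-0.9374) / (5.5) = 3.0908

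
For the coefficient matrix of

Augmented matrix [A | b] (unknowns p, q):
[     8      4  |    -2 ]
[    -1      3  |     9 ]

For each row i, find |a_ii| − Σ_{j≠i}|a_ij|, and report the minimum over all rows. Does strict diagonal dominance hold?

row 1: |8| − (4) = 4
row 2: |3| − (1) = 2
minimum over rows = 2 → strictly diagonally dominant (convergence guaranteed)

2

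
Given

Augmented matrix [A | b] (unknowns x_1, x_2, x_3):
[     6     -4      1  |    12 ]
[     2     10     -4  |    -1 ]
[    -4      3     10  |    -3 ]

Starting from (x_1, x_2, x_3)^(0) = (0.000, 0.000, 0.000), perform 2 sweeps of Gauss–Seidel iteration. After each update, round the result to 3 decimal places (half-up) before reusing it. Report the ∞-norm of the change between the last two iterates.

0.442

Iteration 1:
  x_1 = (12 - (-4)·0.000 - (1)·0.000) / (6) = 2.000
  x_2 = (-1 - (2)·2.000 - (-4)·0.000) / (10) = -0.500
  x_3 = (-3 - (-4)·2.000 - (3)·-0.500) / (10) = 0.650
Iteration 2:
  x_1 = (12 - (-4)·-0.500 - (1)·0.650) / (6) = 1.558
  x_2 = (-1 - (2)·1.558 - (-4)·0.650) / (10) = -0.152
  x_3 = (-3 - (-4)·1.558 - (3)·-0.152) / (10) = 0.369
Change: (-0.442, 0.348, -0.281) → max |·| = 0.442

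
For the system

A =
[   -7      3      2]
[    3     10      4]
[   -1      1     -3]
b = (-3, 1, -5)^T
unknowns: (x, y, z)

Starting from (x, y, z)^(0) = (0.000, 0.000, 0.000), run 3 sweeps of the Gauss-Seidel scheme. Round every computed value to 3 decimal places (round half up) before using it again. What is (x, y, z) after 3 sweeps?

(0.426, -0.480, 1.365)

Iteration 1:
  x = (-3 - (3)·0.000 - (2)·0.000) / (-7) = 0.429
  y = (1 - (3)·0.429 - (4)·0.000) / (10) = -0.029
  z = (-5 - (-1)·0.429 - (1)·-0.029) / (-3) = 1.514
Iteration 2:
  x = (-3 - (3)·-0.029 - (2)·1.514) / (-7) = 0.849
  y = (1 - (3)·0.849 - (4)·1.514) / (10) = -0.760
  z = (-5 - (-1)·0.849 - (1)·-0.760) / (-3) = 1.130
Iteration 3:
  x = (-3 - (3)·-0.760 - (2)·1.130) / (-7) = 0.426
  y = (1 - (3)·0.426 - (4)·1.130) / (10) = -0.480
  z = (-5 - (-1)·0.426 - (1)·-0.480) / (-3) = 1.365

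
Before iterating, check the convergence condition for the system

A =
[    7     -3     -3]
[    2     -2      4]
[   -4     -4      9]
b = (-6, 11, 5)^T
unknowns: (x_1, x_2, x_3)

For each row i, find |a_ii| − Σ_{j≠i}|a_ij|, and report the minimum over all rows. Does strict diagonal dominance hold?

-4

row 1: |7| − (3+3) = 1
row 2: |-2| − (2+4) = -4
row 3: |9| − (4+4) = 1
minimum over rows = -4 → not strictly diagonally dominant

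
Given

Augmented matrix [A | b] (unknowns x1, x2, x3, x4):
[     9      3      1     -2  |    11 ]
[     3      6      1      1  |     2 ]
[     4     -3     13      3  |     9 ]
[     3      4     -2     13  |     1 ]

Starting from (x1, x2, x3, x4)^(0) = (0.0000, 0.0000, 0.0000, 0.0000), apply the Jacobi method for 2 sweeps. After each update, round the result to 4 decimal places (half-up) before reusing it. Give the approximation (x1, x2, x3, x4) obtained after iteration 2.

(1.0513, -0.4060, 0.3754, -0.2012)

Iteration 1:
  x1 = (11 - (3)·0.0000 - (1)·0.0000 - (-2)·0.0000) / (9) = 1.2222
  x2 = (2 - (3)·0.0000 - (1)·0.0000 - (1)·0.0000) / (6) = 0.3333
  x3 = (9 - (4)·0.0000 - (-3)·0.0000 - (3)·0.0000) / (13) = 0.6923
  x4 = (1 - (3)·0.0000 - (4)·0.0000 - (-2)·0.0000) / (13) = 0.0769
Iteration 2:
  x1 = (11 - (3)·0.3333 - (1)·0.6923 - (-2)·0.0769) / (9) = 1.0513
  x2 = (2 - (3)·1.2222 - (1)·0.6923 - (1)·0.0769) / (6) = -0.4060
  x3 = (9 - (4)·1.2222 - (-3)·0.3333 - (3)·0.0769) / (13) = 0.3754
  x4 = (1 - (3)·1.2222 - (4)·0.3333 - (-2)·0.6923) / (13) = -0.2012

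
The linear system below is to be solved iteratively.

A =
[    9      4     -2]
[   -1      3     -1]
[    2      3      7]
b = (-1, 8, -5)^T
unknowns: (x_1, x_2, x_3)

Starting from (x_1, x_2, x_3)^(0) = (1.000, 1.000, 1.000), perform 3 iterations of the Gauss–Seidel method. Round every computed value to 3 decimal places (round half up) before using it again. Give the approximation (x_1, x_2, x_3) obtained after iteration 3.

(-0.935, 2.083, -1.340)

Iteration 1:
  x_1 = (-1 - (4)·1.000 - (-2)·1.000) / (9) = -0.333
  x_2 = (8 - (-1)·-0.333 - (-1)·1.000) / (3) = 2.889
  x_3 = (-5 - (2)·-0.333 - (3)·2.889) / (7) = -1.857
Iteration 2:
  x_1 = (-1 - (4)·2.889 - (-2)·-1.857) / (9) = -1.808
  x_2 = (8 - (-1)·-1.808 - (-1)·-1.857) / (3) = 1.445
  x_3 = (-5 - (2)·-1.808 - (3)·1.445) / (7) = -0.817
Iteration 3:
  x_1 = (-1 - (4)·1.445 - (-2)·-0.817) / (9) = -0.935
  x_2 = (8 - (-1)·-0.935 - (-1)·-0.817) / (3) = 2.083
  x_3 = (-5 - (2)·-0.935 - (3)·2.083) / (7) = -1.340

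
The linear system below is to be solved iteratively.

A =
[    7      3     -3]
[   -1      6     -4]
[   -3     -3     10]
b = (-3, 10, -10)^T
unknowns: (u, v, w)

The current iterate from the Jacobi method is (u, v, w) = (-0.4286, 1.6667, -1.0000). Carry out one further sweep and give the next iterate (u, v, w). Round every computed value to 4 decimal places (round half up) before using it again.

(-1.5714, 0.9286, -0.6286)

One sweep:
  u = (-3 - (3)·1.6667 - (-3)·-1.0000) / (7) = -1.5714
  v = (10 - (-1)·-0.4286 - (-4)·-1.0000) / (6) = 0.9286
  w = (-10 - (-3)·-0.4286 - (-3)·1.6667) / (10) = -0.6286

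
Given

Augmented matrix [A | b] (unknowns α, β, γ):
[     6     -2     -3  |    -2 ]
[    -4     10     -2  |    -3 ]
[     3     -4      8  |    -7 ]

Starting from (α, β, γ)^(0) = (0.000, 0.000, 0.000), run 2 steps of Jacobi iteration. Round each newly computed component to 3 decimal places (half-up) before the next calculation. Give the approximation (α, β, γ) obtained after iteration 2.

(-0.871, -0.608, -0.900)

Iteration 1:
  α = (-2 - (-2)·0.000 - (-3)·0.000) / (6) = -0.333
  β = (-3 - (-4)·0.000 - (-2)·0.000) / (10) = -0.300
  γ = (-7 - (3)·0.000 - (-4)·0.000) / (8) = -0.875
Iteration 2:
  α = (-2 - (-2)·-0.300 - (-3)·-0.875) / (6) = -0.871
  β = (-3 - (-4)·-0.333 - (-2)·-0.875) / (10) = -0.608
  γ = (-7 - (3)·-0.333 - (-4)·-0.300) / (8) = -0.900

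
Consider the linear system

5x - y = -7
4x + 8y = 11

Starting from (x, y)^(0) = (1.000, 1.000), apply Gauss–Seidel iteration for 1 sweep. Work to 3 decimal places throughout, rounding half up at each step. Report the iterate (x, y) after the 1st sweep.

Iteration 1:
  x = (-7 - (-1)·1.000) / (5) = -1.200
  y = (11 - (4)·-1.200) / (8) = 1.975

(-1.200, 1.975)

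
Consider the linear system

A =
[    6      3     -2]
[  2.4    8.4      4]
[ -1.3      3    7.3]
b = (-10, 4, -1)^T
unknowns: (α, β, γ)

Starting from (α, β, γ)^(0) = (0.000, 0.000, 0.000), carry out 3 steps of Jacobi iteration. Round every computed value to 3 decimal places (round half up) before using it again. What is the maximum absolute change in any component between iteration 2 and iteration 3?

Iteration 1:
  α = (-10 - (3)·0.000 - (-2)·0.000) / (6) = -1.667
  β = (4 - (2.4)·0.000 - (4)·0.000) / (8.4) = 0.476
  γ = (-1 - (-1.3)·0.000 - (3)·0.000) / (7.3) = -0.137
Iteration 2:
  α = (-10 - (3)·0.476 - (-2)·-0.137) / (6) = -1.950
  β = (4 - (2.4)·-1.667 - (4)·-0.137) / (8.4) = 1.018
  γ = (-1 - (-1.3)·-1.667 - (3)·0.476) / (7.3) = -0.629
Iteration 3:
  α = (-10 - (3)·1.018 - (-2)·-0.629) / (6) = -2.385
  β = (4 - (2.4)·-1.950 - (4)·-0.629) / (8.4) = 1.333
  γ = (-1 - (-1.3)·-1.950 - (3)·1.018) / (7.3) = -0.903
Change: (-0.435, 0.315, -0.274) → max |·| = 0.435

0.435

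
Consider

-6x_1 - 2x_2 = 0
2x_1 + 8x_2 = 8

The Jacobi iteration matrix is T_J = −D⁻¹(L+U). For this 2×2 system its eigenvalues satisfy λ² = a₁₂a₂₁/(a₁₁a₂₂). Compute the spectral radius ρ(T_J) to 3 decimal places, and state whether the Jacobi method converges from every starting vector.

0.289

a₁₂a₂₁/(a₁₁a₂₂) = (-2)·(2) / ((-6)·(8)) = 0.083333
ρ = √|0.083333| = √0.083333 = 0.289
ρ < 1, so Jacobi converges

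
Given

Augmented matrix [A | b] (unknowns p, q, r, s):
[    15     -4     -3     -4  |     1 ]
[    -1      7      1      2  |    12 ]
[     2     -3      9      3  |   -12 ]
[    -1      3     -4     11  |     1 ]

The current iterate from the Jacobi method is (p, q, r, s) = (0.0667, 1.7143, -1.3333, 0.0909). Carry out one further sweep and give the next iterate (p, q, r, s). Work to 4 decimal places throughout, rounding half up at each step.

One sweep:
  p = (1 - (-4)·1.7143 - (-3)·-1.3333 - (-4)·0.0909) / (15) = 0.2814
  q = (12 - (-1)·0.0667 - (1)·-1.3333 - (2)·0.0909) / (7) = 1.8883
  r = (-12 - (2)·0.0667 - (-3)·1.7143 - (3)·0.0909) / (9) = -0.8070
  s = (1 - (-1)·0.0667 - (3)·1.7143 - (-4)·-1.3333) / (11) = -0.8554

(0.2814, 1.8883, -0.8070, -0.8554)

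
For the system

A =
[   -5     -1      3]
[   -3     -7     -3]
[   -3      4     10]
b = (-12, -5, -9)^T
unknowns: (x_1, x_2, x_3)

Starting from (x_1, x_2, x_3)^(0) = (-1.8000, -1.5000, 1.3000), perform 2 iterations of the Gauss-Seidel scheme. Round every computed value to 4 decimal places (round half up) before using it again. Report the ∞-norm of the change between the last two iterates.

0.4409

Iteration 1:
  x_1 = (-12 - (-1)·-1.5000 - (3)·1.3000) / (-5) = 3.4800
  x_2 = (-5 - (-3)·3.4800 - (-3)·1.3000) / (-7) = -1.3343
  x_3 = (-9 - (-3)·3.4800 - (4)·-1.3343) / (10) = 0.6777
Iteration 2:
  x_1 = (-12 - (-1)·-1.3343 - (3)·0.6777) / (-5) = 3.0735
  x_2 = (-5 - (-3)·3.0735 - (-3)·0.6777) / (-7) = -0.8934
  x_3 = (-9 - (-3)·3.0735 - (4)·-0.8934) / (10) = 0.3794
Change: (-0.4065, 0.4409, -0.2983) → max |·| = 0.4409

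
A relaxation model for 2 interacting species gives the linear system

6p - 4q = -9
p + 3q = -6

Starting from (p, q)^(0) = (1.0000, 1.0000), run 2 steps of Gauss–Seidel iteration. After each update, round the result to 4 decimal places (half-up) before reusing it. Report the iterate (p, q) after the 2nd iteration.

Iteration 1:
  p = (-9 - (-4)·1.0000) / (6) = -0.8333
  q = (-6 - (1)·-0.8333) / (3) = -1.7222
Iteration 2:
  p = (-9 - (-4)·-1.7222) / (6) = -2.6481
  q = (-6 - (1)·-2.6481) / (3) = -1.1173

(-2.6481, -1.1173)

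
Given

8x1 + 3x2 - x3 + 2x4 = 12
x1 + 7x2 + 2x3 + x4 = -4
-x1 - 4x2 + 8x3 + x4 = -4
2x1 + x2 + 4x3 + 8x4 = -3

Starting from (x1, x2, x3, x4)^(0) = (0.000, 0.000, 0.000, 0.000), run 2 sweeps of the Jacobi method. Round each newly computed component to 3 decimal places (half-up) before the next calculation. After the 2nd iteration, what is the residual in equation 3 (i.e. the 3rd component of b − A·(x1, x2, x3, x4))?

0.226

Iteration 1:
  x1 = (12 - (3)·0.000 - (-1)·0.000 - (2)·0.000) / (8) = 1.500
  x2 = (-4 - (1)·0.000 - (2)·0.000 - (1)·0.000) / (7) = -0.571
  x3 = (-4 - (-1)·0.000 - (-4)·0.000 - (1)·0.000) / (8) = -0.500
  x4 = (-3 - (2)·0.000 - (1)·0.000 - (4)·0.000) / (8) = -0.375
Iteration 2:
  x1 = (12 - (3)·-0.571 - (-1)·-0.500 - (2)·-0.375) / (8) = 1.745
  x2 = (-4 - (1)·1.500 - (2)·-0.500 - (1)·-0.375) / (7) = -0.589
  x3 = (-4 - (-1)·1.500 - (-4)·-0.571 - (1)·-0.375) / (8) = -0.551
  x4 = (-3 - (2)·1.500 - (1)·-0.571 - (4)·-0.500) / (8) = -0.429
Residual b − A·x = (0.114, -0.091, 0.226, -0.265)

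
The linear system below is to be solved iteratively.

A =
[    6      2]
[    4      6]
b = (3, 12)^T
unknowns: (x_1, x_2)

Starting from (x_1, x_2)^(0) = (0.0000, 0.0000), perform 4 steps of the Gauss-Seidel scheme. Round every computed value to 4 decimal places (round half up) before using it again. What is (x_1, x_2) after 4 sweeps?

(-0.2064, 2.1376)

Iteration 1:
  x_1 = (3 - (2)·0.0000) / (6) = 0.5000
  x_2 = (12 - (4)·0.5000) / (6) = 1.6667
Iteration 2:
  x_1 = (3 - (2)·1.6667) / (6) = -0.0556
  x_2 = (12 - (4)·-0.0556) / (6) = 2.0371
Iteration 3:
  x_1 = (3 - (2)·2.0371) / (6) = -0.1790
  x_2 = (12 - (4)·-0.1790) / (6) = 2.1193
Iteration 4:
  x_1 = (3 - (2)·2.1193) / (6) = -0.2064
  x_2 = (12 - (4)·-0.2064) / (6) = 2.1376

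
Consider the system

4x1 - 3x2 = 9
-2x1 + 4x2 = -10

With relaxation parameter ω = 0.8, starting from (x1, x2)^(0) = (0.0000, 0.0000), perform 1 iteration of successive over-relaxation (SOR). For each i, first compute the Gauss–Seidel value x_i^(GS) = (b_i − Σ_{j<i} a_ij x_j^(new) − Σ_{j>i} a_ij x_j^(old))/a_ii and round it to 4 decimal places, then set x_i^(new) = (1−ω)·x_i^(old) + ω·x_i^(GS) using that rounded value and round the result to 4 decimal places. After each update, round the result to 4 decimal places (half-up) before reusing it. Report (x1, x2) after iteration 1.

Iteration 1:
  x1: GS value = (9 - (-3)·0.0000) / (4) = 2.2500;  x1 ← (1−ω)·0.0000 + ω·2.2500 = 1.8000
  x2: GS value = (-10 - (-2)·1.8000) / (4) = -1.6000;  x2 ← (1−ω)·0.0000 + ω·-1.6000 = -1.2800

(1.8000, -1.2800)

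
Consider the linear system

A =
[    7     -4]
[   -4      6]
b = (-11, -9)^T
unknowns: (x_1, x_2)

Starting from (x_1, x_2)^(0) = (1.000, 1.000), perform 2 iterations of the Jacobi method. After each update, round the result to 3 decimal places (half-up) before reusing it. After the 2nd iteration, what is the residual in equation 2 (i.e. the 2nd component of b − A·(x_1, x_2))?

Iteration 1:
  x_1 = (-11 - (-4)·1.000) / (7) = -1.000
  x_2 = (-9 - (-4)·1.000) / (6) = -0.833
Iteration 2:
  x_1 = (-11 - (-4)·-0.833) / (7) = -2.047
  x_2 = (-9 - (-4)·-1.000) / (6) = -2.167
Residual b − A·x = (-5.339, -4.186)

-4.186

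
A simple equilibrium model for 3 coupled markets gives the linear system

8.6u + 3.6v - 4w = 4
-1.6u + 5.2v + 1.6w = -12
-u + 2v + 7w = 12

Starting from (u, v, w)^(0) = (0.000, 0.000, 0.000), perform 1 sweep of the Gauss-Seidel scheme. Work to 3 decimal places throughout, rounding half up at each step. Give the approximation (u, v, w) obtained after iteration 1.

Iteration 1:
  u = (4 - (3.6)·0.000 - (-4)·0.000) / (8.6) = 0.465
  v = (-12 - (-1.6)·0.465 - (1.6)·0.000) / (5.2) = -2.165
  w = (12 - (-1)·0.465 - (2)·-2.165) / (7) = 2.399

(0.465, -2.165, 2.399)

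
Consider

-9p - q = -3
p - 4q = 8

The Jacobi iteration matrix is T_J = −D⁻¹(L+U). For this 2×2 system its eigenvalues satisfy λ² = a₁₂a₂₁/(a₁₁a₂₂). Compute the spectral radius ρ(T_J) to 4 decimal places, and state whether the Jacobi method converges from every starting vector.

a₁₂a₂₁/(a₁₁a₂₂) = (-1)·(1) / ((-9)·(-4)) = -0.027778
ρ = √|-0.027778| = √0.027778 = 0.1667
ρ < 1, so Jacobi converges

0.1667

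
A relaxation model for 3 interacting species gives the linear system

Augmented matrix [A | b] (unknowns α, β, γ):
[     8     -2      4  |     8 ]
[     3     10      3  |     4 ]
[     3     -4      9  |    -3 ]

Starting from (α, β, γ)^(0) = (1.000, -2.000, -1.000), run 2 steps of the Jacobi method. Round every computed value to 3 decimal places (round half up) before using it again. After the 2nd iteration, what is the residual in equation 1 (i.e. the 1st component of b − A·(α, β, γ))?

Iteration 1:
  α = (8 - (-2)·-2.000 - (4)·-1.000) / (8) = 1.000
  β = (4 - (3)·1.000 - (3)·-1.000) / (10) = 0.400
  γ = (-3 - (3)·1.000 - (-4)·-2.000) / (9) = -1.556
Iteration 2:
  α = (8 - (-2)·0.400 - (4)·-1.556) / (8) = 1.878
  β = (4 - (3)·1.000 - (3)·-1.556) / (10) = 0.567
  γ = (-3 - (3)·1.000 - (-4)·0.400) / (9) = -0.489
Residual b − A·x = (-3.934, -5.837, -1.965)

-3.934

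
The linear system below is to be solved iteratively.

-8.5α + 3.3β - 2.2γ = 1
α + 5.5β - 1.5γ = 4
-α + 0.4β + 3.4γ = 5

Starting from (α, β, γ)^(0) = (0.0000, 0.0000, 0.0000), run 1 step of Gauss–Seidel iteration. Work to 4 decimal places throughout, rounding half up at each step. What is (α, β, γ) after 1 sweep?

(-0.1176, 0.7487, 1.3479)

Iteration 1:
  α = (1 - (3.3)·0.0000 - (-2.2)·0.0000) / (-8.5) = -0.1176
  β = (4 - (1)·-0.1176 - (-1.5)·0.0000) / (5.5) = 0.7487
  γ = (5 - (-1)·-0.1176 - (0.4)·0.7487) / (3.4) = 1.3479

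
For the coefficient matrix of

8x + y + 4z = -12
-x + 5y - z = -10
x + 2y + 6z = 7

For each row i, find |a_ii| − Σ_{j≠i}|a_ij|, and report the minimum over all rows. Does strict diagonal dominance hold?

3

row 1: |8| − (1+4) = 3
row 2: |5| − (1+1) = 3
row 3: |6| − (1+2) = 3
minimum over rows = 3 → strictly diagonally dominant (convergence guaranteed)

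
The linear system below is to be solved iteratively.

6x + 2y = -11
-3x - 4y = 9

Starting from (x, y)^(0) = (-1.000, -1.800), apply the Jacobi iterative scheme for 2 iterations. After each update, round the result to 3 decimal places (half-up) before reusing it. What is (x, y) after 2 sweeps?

(-1.333, -1.325)

Iteration 1:
  x = (-11 - (2)·-1.800) / (6) = -1.233
  y = (9 - (-3)·-1.000) / (-4) = -1.500
Iteration 2:
  x = (-11 - (2)·-1.500) / (6) = -1.333
  y = (9 - (-3)·-1.233) / (-4) = -1.325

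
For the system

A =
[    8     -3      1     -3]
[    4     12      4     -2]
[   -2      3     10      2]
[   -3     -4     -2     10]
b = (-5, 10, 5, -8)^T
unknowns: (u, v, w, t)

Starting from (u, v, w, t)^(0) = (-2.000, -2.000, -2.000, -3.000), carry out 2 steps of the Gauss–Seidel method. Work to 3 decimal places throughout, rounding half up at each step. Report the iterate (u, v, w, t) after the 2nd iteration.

Iteration 1:
  u = (-5 - (-3)·-2.000 - (1)·-2.000 - (-3)·-3.000) / (8) = -2.250
  v = (10 - (4)·-2.250 - (4)·-2.000 - (-2)·-3.000) / (12) = 1.750
  w = (5 - (-2)·-2.250 - (3)·1.750 - (2)·-3.000) / (10) = 0.125
  t = (-8 - (-3)·-2.250 - (-4)·1.750 - (-2)·0.125) / (10) = -0.750
Iteration 2:
  u = (-5 - (-3)·1.750 - (1)·0.125 - (-3)·-0.750) / (8) = -0.266
  v = (10 - (4)·-0.266 - (4)·0.125 - (-2)·-0.750) / (12) = 0.755
  w = (5 - (-2)·-0.266 - (3)·0.755 - (2)·-0.750) / (10) = 0.370
  t = (-8 - (-3)·-0.266 - (-4)·0.755 - (-2)·0.370) / (10) = -0.504

(-0.266, 0.755, 0.370, -0.504)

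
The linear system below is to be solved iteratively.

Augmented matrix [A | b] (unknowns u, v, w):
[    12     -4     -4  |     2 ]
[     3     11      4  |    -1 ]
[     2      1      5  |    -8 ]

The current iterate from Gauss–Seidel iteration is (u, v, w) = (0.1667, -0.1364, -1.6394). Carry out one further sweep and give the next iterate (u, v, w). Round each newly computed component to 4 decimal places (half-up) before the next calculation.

(-0.4253, 0.6212, -1.5541)

One sweep:
  u = (2 - (-4)·-0.1364 - (-4)·-1.6394) / (12) = -0.4253
  v = (-1 - (3)·-0.4253 - (4)·-1.6394) / (11) = 0.6212
  w = (-8 - (2)·-0.4253 - (1)·0.6212) / (5) = -1.5541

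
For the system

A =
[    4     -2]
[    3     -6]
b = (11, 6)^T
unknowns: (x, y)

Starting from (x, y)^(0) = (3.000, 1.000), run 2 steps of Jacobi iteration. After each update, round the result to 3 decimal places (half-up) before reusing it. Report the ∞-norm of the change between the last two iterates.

0.250

Iteration 1:
  x = (11 - (-2)·1.000) / (4) = 3.250
  y = (6 - (3)·3.000) / (-6) = 0.500
Iteration 2:
  x = (11 - (-2)·0.500) / (4) = 3.000
  y = (6 - (3)·3.250) / (-6) = 0.625
Change: (-0.250, 0.125) → max |·| = 0.250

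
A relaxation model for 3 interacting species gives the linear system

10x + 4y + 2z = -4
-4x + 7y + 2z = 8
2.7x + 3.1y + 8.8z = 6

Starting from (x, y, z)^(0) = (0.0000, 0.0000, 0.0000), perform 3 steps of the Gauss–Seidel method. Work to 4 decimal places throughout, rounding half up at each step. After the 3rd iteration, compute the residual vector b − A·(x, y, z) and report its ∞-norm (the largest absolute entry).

0.1348

Iteration 1:
  x = (-4 - (4)·0.0000 - (2)·0.0000) / (10) = -0.4000
  y = (8 - (-4)·-0.4000 - (2)·0.0000) / (7) = 0.9143
  z = (6 - (2.7)·-0.4000 - (3.1)·0.9143) / (8.8) = 0.4825
Iteration 2:
  x = (-4 - (4)·0.9143 - (2)·0.4825) / (10) = -0.8622
  y = (8 - (-4)·-0.8622 - (2)·0.4825) / (7) = 0.5123
  z = (6 - (2.7)·-0.8622 - (3.1)·0.5123) / (8.8) = 0.7659
Iteration 3:
  x = (-4 - (4)·0.5123 - (2)·0.7659) / (10) = -0.7581
  y = (8 - (-4)·-0.7581 - (2)·0.7659) / (7) = 0.4908
  z = (6 - (2.7)·-0.7581 - (3.1)·0.4908) / (8.8) = 0.7415
Residual b − A·x = (0.1348, 0.0490, 0.0002); ∞-norm = 0.1348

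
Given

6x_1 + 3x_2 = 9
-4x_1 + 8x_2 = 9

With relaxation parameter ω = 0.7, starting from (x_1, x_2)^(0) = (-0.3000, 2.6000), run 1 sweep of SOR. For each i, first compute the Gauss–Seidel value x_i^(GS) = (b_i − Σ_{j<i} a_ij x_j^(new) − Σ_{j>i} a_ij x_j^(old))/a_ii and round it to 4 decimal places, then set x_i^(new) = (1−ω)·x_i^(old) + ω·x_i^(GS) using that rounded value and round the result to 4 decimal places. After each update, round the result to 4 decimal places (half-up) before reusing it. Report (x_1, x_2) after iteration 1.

(0.0500, 1.5850)

Iteration 1:
  x_1: GS value = (9 - (3)·2.6000) / (6) = 0.2000;  x_1 ← (1−ω)·-0.3000 + ω·0.2000 = 0.0500
  x_2: GS value = (9 - (-4)·0.0500) / (8) = 1.1500;  x_2 ← (1−ω)·2.6000 + ω·1.1500 = 1.5850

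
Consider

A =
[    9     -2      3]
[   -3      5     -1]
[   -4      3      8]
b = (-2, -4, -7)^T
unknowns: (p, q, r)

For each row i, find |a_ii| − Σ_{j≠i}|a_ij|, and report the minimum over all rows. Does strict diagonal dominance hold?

1

row 1: |9| − (2+3) = 4
row 2: |5| − (3+1) = 1
row 3: |8| − (4+3) = 1
minimum over rows = 1 → strictly diagonally dominant (convergence guaranteed)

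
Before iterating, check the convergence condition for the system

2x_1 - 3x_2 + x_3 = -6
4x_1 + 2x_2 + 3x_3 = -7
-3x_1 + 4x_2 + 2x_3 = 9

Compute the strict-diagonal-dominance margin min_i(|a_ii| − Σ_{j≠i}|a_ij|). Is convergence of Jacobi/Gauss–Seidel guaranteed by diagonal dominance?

-5

row 1: |2| − (3+1) = -2
row 2: |2| − (4+3) = -5
row 3: |2| − (3+4) = -5
minimum over rows = -5 → not strictly diagonally dominant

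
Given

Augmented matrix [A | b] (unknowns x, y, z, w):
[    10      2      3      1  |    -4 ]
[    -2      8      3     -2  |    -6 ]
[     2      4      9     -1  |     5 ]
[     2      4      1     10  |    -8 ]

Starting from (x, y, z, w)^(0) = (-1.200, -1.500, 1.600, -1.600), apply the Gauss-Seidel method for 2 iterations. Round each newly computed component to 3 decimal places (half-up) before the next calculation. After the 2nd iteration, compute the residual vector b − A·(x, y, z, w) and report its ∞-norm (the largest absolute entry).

Iteration 1:
  x = (-4 - (2)·-1.500 - (3)·1.600 - (1)·-1.600) / (10) = -0.420
  y = (-6 - (-2)·-0.420 - (3)·1.600 - (-2)·-1.600) / (8) = -1.855
  z = (5 - (2)·-0.420 - (4)·-1.855 - (-1)·-1.600) / (9) = 1.296
  w = (-8 - (2)·-0.420 - (4)·-1.855 - (1)·1.296) / (10) = -0.104
Iteration 2:
  x = (-4 - (2)·-1.855 - (3)·1.296 - (1)·-0.104) / (10) = -0.407
  y = (-6 - (-2)·-0.407 - (3)·1.296 - (-2)·-0.104) / (8) = -1.364
  z = (5 - (2)·-0.407 - (4)·-1.364 - (-1)·-0.104) / (9) = 1.241
  w = (-8 - (2)·-0.407 - (4)·-1.364 - (1)·1.241) / (10) = -0.297
Residual b − A·x = (-0.628, -0.219, -0.196, -0.001); ∞-norm = 0.628

0.628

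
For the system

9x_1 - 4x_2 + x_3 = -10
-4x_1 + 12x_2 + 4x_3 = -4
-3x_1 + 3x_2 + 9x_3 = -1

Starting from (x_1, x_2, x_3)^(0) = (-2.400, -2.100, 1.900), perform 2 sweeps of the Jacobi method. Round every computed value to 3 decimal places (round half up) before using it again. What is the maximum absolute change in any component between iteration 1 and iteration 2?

Iteration 1:
  x_1 = (-10 - (-4)·-2.100 - (1)·1.900) / (9) = -2.256
  x_2 = (-4 - (-4)·-2.400 - (4)·1.900) / (12) = -1.767
  x_3 = (-1 - (-3)·-2.400 - (3)·-2.100) / (9) = -0.211
Iteration 2:
  x_1 = (-10 - (-4)·-1.767 - (1)·-0.211) / (9) = -1.873
  x_2 = (-4 - (-4)·-2.256 - (4)·-0.211) / (12) = -1.015
  x_3 = (-1 - (-3)·-2.256 - (3)·-1.767) / (9) = -0.274
Change: (0.383, 0.752, -0.063) → max |·| = 0.752

0.752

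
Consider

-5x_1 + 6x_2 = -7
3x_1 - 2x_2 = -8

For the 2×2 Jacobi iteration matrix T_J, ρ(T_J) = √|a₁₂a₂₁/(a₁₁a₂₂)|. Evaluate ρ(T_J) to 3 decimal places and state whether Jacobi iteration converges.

a₁₂a₂₁/(a₁₁a₂₂) = (6)·(3) / ((-5)·(-2)) = 1.800000
ρ = √|1.800000| = √1.800000 = 1.342
ρ > 1, so Jacobi diverges

1.342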